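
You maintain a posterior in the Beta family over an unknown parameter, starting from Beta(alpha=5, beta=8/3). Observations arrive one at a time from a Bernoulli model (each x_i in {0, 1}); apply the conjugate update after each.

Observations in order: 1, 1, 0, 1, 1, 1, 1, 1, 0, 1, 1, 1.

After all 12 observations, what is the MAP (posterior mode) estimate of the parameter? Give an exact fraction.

42/53

obs 1: x=1 → posterior Beta(6, 8/3)
obs 2: x=1 → posterior Beta(7, 8/3)
obs 3: x=0 → posterior Beta(7, 11/3)
obs 4: x=1 → posterior Beta(8, 11/3)
obs 5: x=1 → posterior Beta(9, 11/3)
obs 6: x=1 → posterior Beta(10, 11/3)
obs 7: x=1 → posterior Beta(11, 11/3)
obs 8: x=1 → posterior Beta(12, 11/3)
obs 9: x=0 → posterior Beta(12, 14/3)
obs 10: x=1 → posterior Beta(13, 14/3)
obs 11: x=1 → posterior Beta(14, 14/3)
obs 12: x=1 → posterior Beta(15, 14/3)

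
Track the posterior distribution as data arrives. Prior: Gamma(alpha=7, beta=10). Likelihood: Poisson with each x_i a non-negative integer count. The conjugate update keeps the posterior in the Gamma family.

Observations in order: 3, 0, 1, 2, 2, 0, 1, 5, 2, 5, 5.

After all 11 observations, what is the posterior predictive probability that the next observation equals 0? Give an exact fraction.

obs 1: x=3 → posterior Gamma(10, 11)
obs 2: x=0 → posterior Gamma(10, 12)
obs 3: x=1 → posterior Gamma(11, 13)
obs 4: x=2 → posterior Gamma(13, 14)
obs 5: x=2 → posterior Gamma(15, 15)
obs 6: x=0 → posterior Gamma(15, 16)
obs 7: x=1 → posterior Gamma(16, 17)
obs 8: x=5 → posterior Gamma(21, 18)
obs 9: x=2 → posterior Gamma(23, 19)
obs 10: x=5 → posterior Gamma(28, 20)
obs 11: x=5 → posterior Gamma(33, 21)

42977062327514056734916195400155065458259861/199502557355935975909450298726667414302359552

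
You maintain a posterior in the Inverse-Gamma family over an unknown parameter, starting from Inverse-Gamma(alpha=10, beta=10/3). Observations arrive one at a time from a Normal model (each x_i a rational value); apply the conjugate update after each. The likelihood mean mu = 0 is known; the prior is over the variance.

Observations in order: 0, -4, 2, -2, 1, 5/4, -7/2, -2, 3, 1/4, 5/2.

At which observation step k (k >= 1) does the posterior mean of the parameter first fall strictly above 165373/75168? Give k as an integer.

k = 11

obs 1: x=0 → posterior Inverse-Gamma(21/2, 10/3)
obs 2: x=-4 → posterior Inverse-Gamma(11, 34/3)
obs 3: x=2 → posterior Inverse-Gamma(23/2, 40/3)
obs 4: x=-2 → posterior Inverse-Gamma(12, 46/3)
obs 5: x=1 → posterior Inverse-Gamma(25/2, 95/6)
obs 6: x=5/4 → posterior Inverse-Gamma(13, 1595/96)
obs 7: x=-7/2 → posterior Inverse-Gamma(27/2, 2183/96)
obs 8: x=-2 → posterior Inverse-Gamma(14, 2375/96)
obs 9: x=3 → posterior Inverse-Gamma(29/2, 2807/96)
obs 10: x=1/4 → posterior Inverse-Gamma(15, 1405/48)
obs 11: x=5/2 → posterior Inverse-Gamma(31/2, 1555/48)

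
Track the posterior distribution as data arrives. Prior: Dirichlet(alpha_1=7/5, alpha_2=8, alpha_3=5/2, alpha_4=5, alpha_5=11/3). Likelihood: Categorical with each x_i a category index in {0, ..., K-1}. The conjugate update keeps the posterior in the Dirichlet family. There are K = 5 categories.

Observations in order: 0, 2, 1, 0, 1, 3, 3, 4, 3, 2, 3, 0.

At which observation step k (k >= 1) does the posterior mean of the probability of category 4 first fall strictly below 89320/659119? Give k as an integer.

obs 1: x=0 → posterior Dirichlet(12/5, 8, 5/2, 5, 11/3)
obs 2: x=2 → posterior Dirichlet(12/5, 8, 7/2, 5, 11/3)
obs 3: x=1 → posterior Dirichlet(12/5, 9, 7/2, 5, 11/3)
obs 4: x=0 → posterior Dirichlet(17/5, 9, 7/2, 5, 11/3)
obs 5: x=1 → posterior Dirichlet(17/5, 10, 7/2, 5, 11/3)
obs 6: x=3 → posterior Dirichlet(17/5, 10, 7/2, 6, 11/3)
obs 7: x=3 → posterior Dirichlet(17/5, 10, 7/2, 7, 11/3)
obs 8: x=4 → posterior Dirichlet(17/5, 10, 7/2, 7, 14/3)
obs 9: x=3 → posterior Dirichlet(17/5, 10, 7/2, 8, 14/3)
obs 10: x=2 → posterior Dirichlet(17/5, 10, 9/2, 8, 14/3)
obs 11: x=3 → posterior Dirichlet(17/5, 10, 9/2, 9, 14/3)
obs 12: x=0 → posterior Dirichlet(22/5, 10, 9/2, 9, 14/3)

k = 7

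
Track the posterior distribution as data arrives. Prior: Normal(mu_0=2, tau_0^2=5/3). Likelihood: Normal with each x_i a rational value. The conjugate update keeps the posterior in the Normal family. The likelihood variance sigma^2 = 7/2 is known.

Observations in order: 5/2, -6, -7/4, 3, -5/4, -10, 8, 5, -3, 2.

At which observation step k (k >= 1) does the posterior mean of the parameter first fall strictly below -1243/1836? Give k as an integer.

k = 6

obs 1: x=5/2 → posterior Normal(67/31, 35/31)
obs 2: x=-6 → posterior Normal(7/41, 35/41)
obs 3: x=-7/4 → posterior Normal(-7/34, 35/51)
obs 4: x=3 → posterior Normal(39/122, 35/61)
obs 5: x=-5/4 → posterior Normal(7/71, 35/71)
obs 6: x=-10 → posterior Normal(-31/27, 35/81)
obs 7: x=8 → posterior Normal(-1/7, 5/13)
obs 8: x=5 → posterior Normal(37/101, 35/101)
obs 9: x=-3 → posterior Normal(7/111, 35/111)
obs 10: x=2 → posterior Normal(27/121, 35/121)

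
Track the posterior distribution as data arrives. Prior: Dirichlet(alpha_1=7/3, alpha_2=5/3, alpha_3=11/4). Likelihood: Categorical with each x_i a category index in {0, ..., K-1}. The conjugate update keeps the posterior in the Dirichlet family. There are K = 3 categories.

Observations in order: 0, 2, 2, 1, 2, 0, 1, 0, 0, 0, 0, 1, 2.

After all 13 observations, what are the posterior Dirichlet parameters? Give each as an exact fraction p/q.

alpha_1=25/3, alpha_2=14/3, alpha_3=27/4

obs 1: x=0 → posterior Dirichlet(10/3, 5/3, 11/4)
obs 2: x=2 → posterior Dirichlet(10/3, 5/3, 15/4)
obs 3: x=2 → posterior Dirichlet(10/3, 5/3, 19/4)
obs 4: x=1 → posterior Dirichlet(10/3, 8/3, 19/4)
obs 5: x=2 → posterior Dirichlet(10/3, 8/3, 23/4)
obs 6: x=0 → posterior Dirichlet(13/3, 8/3, 23/4)
obs 7: x=1 → posterior Dirichlet(13/3, 11/3, 23/4)
obs 8: x=0 → posterior Dirichlet(16/3, 11/3, 23/4)
obs 9: x=0 → posterior Dirichlet(19/3, 11/3, 23/4)
obs 10: x=0 → posterior Dirichlet(22/3, 11/3, 23/4)
obs 11: x=0 → posterior Dirichlet(25/3, 11/3, 23/4)
obs 12: x=1 → posterior Dirichlet(25/3, 14/3, 23/4)
obs 13: x=2 → posterior Dirichlet(25/3, 14/3, 27/4)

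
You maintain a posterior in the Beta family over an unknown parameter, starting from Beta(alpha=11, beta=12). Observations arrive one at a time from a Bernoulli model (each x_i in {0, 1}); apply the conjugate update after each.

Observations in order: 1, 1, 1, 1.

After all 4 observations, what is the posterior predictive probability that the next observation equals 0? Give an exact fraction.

obs 1: x=1 → posterior Beta(12, 12)
obs 2: x=1 → posterior Beta(13, 12)
obs 3: x=1 → posterior Beta(14, 12)
obs 4: x=1 → posterior Beta(15, 12)

4/9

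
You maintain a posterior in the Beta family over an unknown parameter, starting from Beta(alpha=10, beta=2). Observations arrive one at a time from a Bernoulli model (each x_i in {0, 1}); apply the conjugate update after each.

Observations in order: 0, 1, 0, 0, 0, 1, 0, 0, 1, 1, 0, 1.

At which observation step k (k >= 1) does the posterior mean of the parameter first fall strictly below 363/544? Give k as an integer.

k = 5

obs 1: x=0 → posterior Beta(10, 3)
obs 2: x=1 → posterior Beta(11, 3)
obs 3: x=0 → posterior Beta(11, 4)
obs 4: x=0 → posterior Beta(11, 5)
obs 5: x=0 → posterior Beta(11, 6)
obs 6: x=1 → posterior Beta(12, 6)
obs 7: x=0 → posterior Beta(12, 7)
obs 8: x=0 → posterior Beta(12, 8)
obs 9: x=1 → posterior Beta(13, 8)
obs 10: x=1 → posterior Beta(14, 8)
obs 11: x=0 → posterior Beta(14, 9)
obs 12: x=1 → posterior Beta(15, 9)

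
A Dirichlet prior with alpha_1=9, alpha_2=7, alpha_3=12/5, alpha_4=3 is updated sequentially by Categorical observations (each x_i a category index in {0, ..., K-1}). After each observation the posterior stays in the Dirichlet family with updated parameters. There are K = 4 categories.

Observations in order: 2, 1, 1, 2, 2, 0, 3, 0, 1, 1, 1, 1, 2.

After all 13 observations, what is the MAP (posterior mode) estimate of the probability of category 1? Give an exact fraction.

obs 1: x=2 → posterior Dirichlet(9, 7, 17/5, 3)
obs 2: x=1 → posterior Dirichlet(9, 8, 17/5, 3)
obs 3: x=1 → posterior Dirichlet(9, 9, 17/5, 3)
obs 4: x=2 → posterior Dirichlet(9, 9, 22/5, 3)
obs 5: x=2 → posterior Dirichlet(9, 9, 27/5, 3)
obs 6: x=0 → posterior Dirichlet(10, 9, 27/5, 3)
obs 7: x=3 → posterior Dirichlet(10, 9, 27/5, 4)
obs 8: x=0 → posterior Dirichlet(11, 9, 27/5, 4)
obs 9: x=1 → posterior Dirichlet(11, 10, 27/5, 4)
obs 10: x=1 → posterior Dirichlet(11, 11, 27/5, 4)
obs 11: x=1 → posterior Dirichlet(11, 12, 27/5, 4)
obs 12: x=1 → posterior Dirichlet(11, 13, 27/5, 4)
obs 13: x=2 → posterior Dirichlet(11, 13, 32/5, 4)

15/38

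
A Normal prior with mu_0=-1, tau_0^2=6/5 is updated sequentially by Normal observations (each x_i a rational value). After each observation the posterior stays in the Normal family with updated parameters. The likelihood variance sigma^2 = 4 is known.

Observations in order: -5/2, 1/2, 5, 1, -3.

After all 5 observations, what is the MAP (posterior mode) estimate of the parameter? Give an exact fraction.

obs 1: x=-5/2 → posterior Normal(-35/26, 12/13)
obs 2: x=1/2 → posterior Normal(-1, 3/4)
obs 3: x=5 → posterior Normal(-1/19, 12/19)
obs 4: x=1 → posterior Normal(1/11, 6/11)
obs 5: x=-3 → posterior Normal(-7/25, 12/25)

-7/25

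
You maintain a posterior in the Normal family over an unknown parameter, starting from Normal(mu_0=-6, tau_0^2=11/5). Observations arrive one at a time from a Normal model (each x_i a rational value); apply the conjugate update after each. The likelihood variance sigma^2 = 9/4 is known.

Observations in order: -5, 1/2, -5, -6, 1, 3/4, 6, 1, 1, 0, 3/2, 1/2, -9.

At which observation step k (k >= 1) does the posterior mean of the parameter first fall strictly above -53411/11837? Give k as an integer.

obs 1: x=-5 → posterior Normal(-490/89, 99/89)
obs 2: x=1/2 → posterior Normal(-468/133, 99/133)
obs 3: x=-5 → posterior Normal(-688/177, 33/59)
obs 4: x=-6 → posterior Normal(-56/13, 99/221)
obs 5: x=1 → posterior Normal(-908/265, 99/265)
obs 6: x=3/4 → posterior Normal(-875/309, 33/103)
obs 7: x=6 → posterior Normal(-611/353, 99/353)
obs 8: x=1 → posterior Normal(-567/397, 99/397)
obs 9: x=1 → posterior Normal(-523/441, 11/49)
obs 10: x=0 → posterior Normal(-523/485, 99/485)
obs 11: x=3/2 → posterior Normal(-457/529, 99/529)
obs 12: x=1/2 → posterior Normal(-145/191, 33/191)
obs 13: x=-9 → posterior Normal(-831/617, 99/617)

k = 2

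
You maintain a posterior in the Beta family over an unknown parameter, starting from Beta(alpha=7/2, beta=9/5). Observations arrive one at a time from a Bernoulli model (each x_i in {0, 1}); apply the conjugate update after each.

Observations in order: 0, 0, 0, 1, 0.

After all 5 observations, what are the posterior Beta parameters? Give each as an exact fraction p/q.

alpha=9/2, beta=29/5

obs 1: x=0 → posterior Beta(7/2, 14/5)
obs 2: x=0 → posterior Beta(7/2, 19/5)
obs 3: x=0 → posterior Beta(7/2, 24/5)
obs 4: x=1 → posterior Beta(9/2, 24/5)
obs 5: x=0 → posterior Beta(9/2, 29/5)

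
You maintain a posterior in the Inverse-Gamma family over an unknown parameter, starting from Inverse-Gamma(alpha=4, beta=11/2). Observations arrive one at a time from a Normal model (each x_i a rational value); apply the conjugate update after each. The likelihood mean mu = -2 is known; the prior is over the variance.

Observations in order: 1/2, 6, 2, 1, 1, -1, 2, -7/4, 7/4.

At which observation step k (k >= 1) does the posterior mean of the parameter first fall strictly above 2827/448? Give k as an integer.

obs 1: x=1/2 → posterior Inverse-Gamma(9/2, 69/8)
obs 2: x=6 → posterior Inverse-Gamma(5, 325/8)
obs 3: x=2 → posterior Inverse-Gamma(11/2, 389/8)
obs 4: x=1 → posterior Inverse-Gamma(6, 425/8)
obs 5: x=1 → posterior Inverse-Gamma(13/2, 461/8)
obs 6: x=-1 → posterior Inverse-Gamma(7, 465/8)
obs 7: x=2 → posterior Inverse-Gamma(15/2, 529/8)
obs 8: x=-7/4 → posterior Inverse-Gamma(8, 2117/32)
obs 9: x=7/4 → posterior Inverse-Gamma(17/2, 1171/16)

k = 2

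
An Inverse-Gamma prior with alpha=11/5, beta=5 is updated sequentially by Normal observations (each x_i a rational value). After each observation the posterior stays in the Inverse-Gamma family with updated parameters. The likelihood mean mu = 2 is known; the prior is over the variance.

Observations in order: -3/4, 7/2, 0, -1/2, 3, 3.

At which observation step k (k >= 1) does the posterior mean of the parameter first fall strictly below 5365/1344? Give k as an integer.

obs 1: x=-3/4 → posterior Inverse-Gamma(27/10, 281/32)
obs 2: x=7/2 → posterior Inverse-Gamma(16/5, 317/32)
obs 3: x=0 → posterior Inverse-Gamma(37/10, 381/32)
obs 4: x=-1/2 → posterior Inverse-Gamma(21/5, 481/32)
obs 5: x=3 → posterior Inverse-Gamma(47/10, 497/32)
obs 6: x=3 → posterior Inverse-Gamma(26/5, 513/32)

k = 6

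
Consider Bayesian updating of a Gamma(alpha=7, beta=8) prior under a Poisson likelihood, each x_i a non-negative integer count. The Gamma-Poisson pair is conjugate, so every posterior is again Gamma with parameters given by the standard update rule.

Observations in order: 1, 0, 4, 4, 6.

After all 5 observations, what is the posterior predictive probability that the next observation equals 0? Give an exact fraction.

3211838877954855105157369/16398978063355821105872896

obs 1: x=1 → posterior Gamma(8, 9)
obs 2: x=0 → posterior Gamma(8, 10)
obs 3: x=4 → posterior Gamma(12, 11)
obs 4: x=4 → posterior Gamma(16, 12)
obs 5: x=6 → posterior Gamma(22, 13)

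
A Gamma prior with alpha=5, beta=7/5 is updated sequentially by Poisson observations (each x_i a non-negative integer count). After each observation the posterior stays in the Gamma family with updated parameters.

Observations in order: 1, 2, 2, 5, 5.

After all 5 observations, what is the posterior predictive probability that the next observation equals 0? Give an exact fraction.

obs 1: x=1 → posterior Gamma(6, 12/5)
obs 2: x=2 → posterior Gamma(8, 17/5)
obs 3: x=2 → posterior Gamma(10, 22/5)
obs 4: x=5 → posterior Gamma(15, 27/5)
obs 5: x=5 → posterior Gamma(20, 32/5)

1267650600228229401496703205376/23122483666661158726686253786801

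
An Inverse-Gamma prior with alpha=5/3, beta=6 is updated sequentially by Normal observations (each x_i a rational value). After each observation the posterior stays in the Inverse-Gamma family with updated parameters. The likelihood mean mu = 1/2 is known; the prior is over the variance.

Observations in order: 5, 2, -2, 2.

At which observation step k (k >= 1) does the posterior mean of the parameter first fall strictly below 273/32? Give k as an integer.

obs 1: x=5 → posterior Inverse-Gamma(13/6, 129/8)
obs 2: x=2 → posterior Inverse-Gamma(8/3, 69/4)
obs 3: x=-2 → posterior Inverse-Gamma(19/6, 163/8)
obs 4: x=2 → posterior Inverse-Gamma(11/3, 43/2)

k = 4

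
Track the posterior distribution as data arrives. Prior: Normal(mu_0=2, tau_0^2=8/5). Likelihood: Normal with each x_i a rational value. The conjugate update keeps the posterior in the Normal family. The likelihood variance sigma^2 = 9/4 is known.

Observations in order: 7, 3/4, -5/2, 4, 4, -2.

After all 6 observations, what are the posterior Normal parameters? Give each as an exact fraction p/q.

obs 1: x=7 → posterior Normal(314/77, 72/77)
obs 2: x=3/4 → posterior Normal(338/109, 72/109)
obs 3: x=-5/2 → posterior Normal(86/47, 24/47)
obs 4: x=4 → posterior Normal(386/173, 72/173)
obs 5: x=4 → posterior Normal(514/205, 72/205)
obs 6: x=-2 → posterior Normal(150/79, 24/79)

mu_0=150/79, tau_0^2=24/79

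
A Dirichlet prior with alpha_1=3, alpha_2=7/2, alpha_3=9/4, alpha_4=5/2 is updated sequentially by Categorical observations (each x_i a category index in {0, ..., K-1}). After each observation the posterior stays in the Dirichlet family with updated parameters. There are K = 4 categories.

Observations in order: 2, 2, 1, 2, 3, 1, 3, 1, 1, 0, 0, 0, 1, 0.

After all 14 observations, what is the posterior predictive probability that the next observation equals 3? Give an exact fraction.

18/101

obs 1: x=2 → posterior Dirichlet(3, 7/2, 13/4, 5/2)
obs 2: x=2 → posterior Dirichlet(3, 7/2, 17/4, 5/2)
obs 3: x=1 → posterior Dirichlet(3, 9/2, 17/4, 5/2)
obs 4: x=2 → posterior Dirichlet(3, 9/2, 21/4, 5/2)
obs 5: x=3 → posterior Dirichlet(3, 9/2, 21/4, 7/2)
obs 6: x=1 → posterior Dirichlet(3, 11/2, 21/4, 7/2)
obs 7: x=3 → posterior Dirichlet(3, 11/2, 21/4, 9/2)
obs 8: x=1 → posterior Dirichlet(3, 13/2, 21/4, 9/2)
obs 9: x=1 → posterior Dirichlet(3, 15/2, 21/4, 9/2)
obs 10: x=0 → posterior Dirichlet(4, 15/2, 21/4, 9/2)
obs 11: x=0 → posterior Dirichlet(5, 15/2, 21/4, 9/2)
obs 12: x=0 → posterior Dirichlet(6, 15/2, 21/4, 9/2)
obs 13: x=1 → posterior Dirichlet(6, 17/2, 21/4, 9/2)
obs 14: x=0 → posterior Dirichlet(7, 17/2, 21/4, 9/2)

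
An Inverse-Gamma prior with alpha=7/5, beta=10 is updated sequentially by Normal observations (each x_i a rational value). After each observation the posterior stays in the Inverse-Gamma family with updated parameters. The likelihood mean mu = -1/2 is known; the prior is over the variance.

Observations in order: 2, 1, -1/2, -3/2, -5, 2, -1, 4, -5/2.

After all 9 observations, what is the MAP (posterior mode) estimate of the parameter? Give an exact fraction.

35/6

obs 1: x=2 → posterior Inverse-Gamma(19/10, 105/8)
obs 2: x=1 → posterior Inverse-Gamma(12/5, 57/4)
obs 3: x=-1/2 → posterior Inverse-Gamma(29/10, 57/4)
obs 4: x=-3/2 → posterior Inverse-Gamma(17/5, 59/4)
obs 5: x=-5 → posterior Inverse-Gamma(39/10, 199/8)
obs 6: x=2 → posterior Inverse-Gamma(22/5, 28)
obs 7: x=-1 → posterior Inverse-Gamma(49/10, 225/8)
obs 8: x=4 → posterior Inverse-Gamma(27/5, 153/4)
obs 9: x=-5/2 → posterior Inverse-Gamma(59/10, 161/4)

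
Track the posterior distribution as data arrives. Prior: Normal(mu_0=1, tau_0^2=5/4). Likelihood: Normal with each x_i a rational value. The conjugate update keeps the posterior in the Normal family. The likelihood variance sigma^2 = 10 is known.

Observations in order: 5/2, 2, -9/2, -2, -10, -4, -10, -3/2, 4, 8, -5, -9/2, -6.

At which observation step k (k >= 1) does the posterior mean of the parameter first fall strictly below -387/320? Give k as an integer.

obs 1: x=5/2 → posterior Normal(7/6, 10/9)
obs 2: x=2 → posterior Normal(5/4, 1)
obs 3: x=-9/2 → posterior Normal(8/11, 10/11)
obs 4: x=-2 → posterior Normal(1/2, 5/6)
obs 5: x=-10 → posterior Normal(-4/13, 10/13)
obs 6: x=-4 → posterior Normal(-4/7, 5/7)
obs 7: x=-10 → posterior Normal(-6/5, 2/3)
obs 8: x=-3/2 → posterior Normal(-39/32, 5/8)
obs 9: x=4 → posterior Normal(-31/34, 10/17)
obs 10: x=8 → posterior Normal(-5/12, 5/9)
obs 11: x=-5 → posterior Normal(-25/38, 10/19)
obs 12: x=-9/2 → posterior Normal(-17/20, 1/2)
obs 13: x=-6 → posterior Normal(-23/21, 10/21)

k = 8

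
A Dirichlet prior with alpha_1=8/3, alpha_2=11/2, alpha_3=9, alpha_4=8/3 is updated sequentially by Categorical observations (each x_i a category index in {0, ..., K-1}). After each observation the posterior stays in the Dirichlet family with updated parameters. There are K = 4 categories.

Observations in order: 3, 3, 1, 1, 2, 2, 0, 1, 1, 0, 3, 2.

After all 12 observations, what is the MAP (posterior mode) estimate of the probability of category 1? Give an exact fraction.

51/167

obs 1: x=3 → posterior Dirichlet(8/3, 11/2, 9, 11/3)
obs 2: x=3 → posterior Dirichlet(8/3, 11/2, 9, 14/3)
obs 3: x=1 → posterior Dirichlet(8/3, 13/2, 9, 14/3)
obs 4: x=1 → posterior Dirichlet(8/3, 15/2, 9, 14/3)
obs 5: x=2 → posterior Dirichlet(8/3, 15/2, 10, 14/3)
obs 6: x=2 → posterior Dirichlet(8/3, 15/2, 11, 14/3)
obs 7: x=0 → posterior Dirichlet(11/3, 15/2, 11, 14/3)
obs 8: x=1 → posterior Dirichlet(11/3, 17/2, 11, 14/3)
obs 9: x=1 → posterior Dirichlet(11/3, 19/2, 11, 14/3)
obs 10: x=0 → posterior Dirichlet(14/3, 19/2, 11, 14/3)
obs 11: x=3 → posterior Dirichlet(14/3, 19/2, 11, 17/3)
obs 12: x=2 → posterior Dirichlet(14/3, 19/2, 12, 17/3)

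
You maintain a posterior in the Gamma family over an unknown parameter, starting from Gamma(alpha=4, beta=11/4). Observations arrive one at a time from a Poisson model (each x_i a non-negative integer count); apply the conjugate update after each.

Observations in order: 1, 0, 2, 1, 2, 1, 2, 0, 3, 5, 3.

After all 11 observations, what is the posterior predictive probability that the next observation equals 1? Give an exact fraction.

56360622458310762947341009140014648437500000/186767063731142903704726804589371204839721499

obs 1: x=1 → posterior Gamma(5, 15/4)
obs 2: x=0 → posterior Gamma(5, 19/4)
obs 3: x=2 → posterior Gamma(7, 23/4)
obs 4: x=1 → posterior Gamma(8, 27/4)
obs 5: x=2 → posterior Gamma(10, 31/4)
obs 6: x=1 → posterior Gamma(11, 35/4)
obs 7: x=2 → posterior Gamma(13, 39/4)
obs 8: x=0 → posterior Gamma(13, 43/4)
obs 9: x=3 → posterior Gamma(16, 47/4)
obs 10: x=5 → posterior Gamma(21, 51/4)
obs 11: x=3 → posterior Gamma(24, 55/4)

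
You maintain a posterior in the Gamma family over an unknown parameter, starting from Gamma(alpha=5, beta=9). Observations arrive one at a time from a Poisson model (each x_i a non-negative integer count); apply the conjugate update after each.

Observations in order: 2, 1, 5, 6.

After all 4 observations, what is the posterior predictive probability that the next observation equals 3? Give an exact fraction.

138882427585667380514315/1171355575953987221848064

obs 1: x=2 → posterior Gamma(7, 10)
obs 2: x=1 → posterior Gamma(8, 11)
obs 3: x=5 → posterior Gamma(13, 12)
obs 4: x=6 → posterior Gamma(19, 13)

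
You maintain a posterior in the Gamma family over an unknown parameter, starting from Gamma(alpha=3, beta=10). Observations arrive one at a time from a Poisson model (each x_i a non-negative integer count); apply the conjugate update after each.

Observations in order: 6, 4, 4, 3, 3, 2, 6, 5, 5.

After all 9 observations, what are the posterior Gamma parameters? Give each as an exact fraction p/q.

obs 1: x=6 → posterior Gamma(9, 11)
obs 2: x=4 → posterior Gamma(13, 12)
obs 3: x=4 → posterior Gamma(17, 13)
obs 4: x=3 → posterior Gamma(20, 14)
obs 5: x=3 → posterior Gamma(23, 15)
obs 6: x=2 → posterior Gamma(25, 16)
obs 7: x=6 → posterior Gamma(31, 17)
obs 8: x=5 → posterior Gamma(36, 18)
obs 9: x=5 → posterior Gamma(41, 19)

alpha=41, beta=19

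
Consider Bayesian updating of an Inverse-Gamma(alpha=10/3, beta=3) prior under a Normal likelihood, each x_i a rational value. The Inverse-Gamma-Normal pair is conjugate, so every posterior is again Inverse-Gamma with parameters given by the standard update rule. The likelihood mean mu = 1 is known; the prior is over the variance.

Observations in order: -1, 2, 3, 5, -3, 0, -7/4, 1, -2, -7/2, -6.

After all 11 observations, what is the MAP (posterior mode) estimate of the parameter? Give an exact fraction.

6423/944

obs 1: x=-1 → posterior Inverse-Gamma(23/6, 5)
obs 2: x=2 → posterior Inverse-Gamma(13/3, 11/2)
obs 3: x=3 → posterior Inverse-Gamma(29/6, 15/2)
obs 4: x=5 → posterior Inverse-Gamma(16/3, 31/2)
obs 5: x=-3 → posterior Inverse-Gamma(35/6, 47/2)
obs 6: x=0 → posterior Inverse-Gamma(19/3, 24)
obs 7: x=-7/4 → posterior Inverse-Gamma(41/6, 889/32)
obs 8: x=1 → posterior Inverse-Gamma(22/3, 889/32)
obs 9: x=-2 → posterior Inverse-Gamma(47/6, 1033/32)
obs 10: x=-7/2 → posterior Inverse-Gamma(25/3, 1357/32)
obs 11: x=-6 → posterior Inverse-Gamma(53/6, 2141/32)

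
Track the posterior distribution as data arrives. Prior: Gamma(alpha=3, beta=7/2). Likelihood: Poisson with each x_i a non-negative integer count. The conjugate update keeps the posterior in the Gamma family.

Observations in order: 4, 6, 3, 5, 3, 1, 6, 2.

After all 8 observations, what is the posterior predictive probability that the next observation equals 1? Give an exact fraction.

57090326154967949838571348662190361691084112878/338813178901720135627329000271856784820556640625

obs 1: x=4 → posterior Gamma(7, 9/2)
obs 2: x=6 → posterior Gamma(13, 11/2)
obs 3: x=3 → posterior Gamma(16, 13/2)
obs 4: x=5 → posterior Gamma(21, 15/2)
obs 5: x=3 → posterior Gamma(24, 17/2)
obs 6: x=1 → posterior Gamma(25, 19/2)
obs 7: x=6 → posterior Gamma(31, 21/2)
obs 8: x=2 → posterior Gamma(33, 23/2)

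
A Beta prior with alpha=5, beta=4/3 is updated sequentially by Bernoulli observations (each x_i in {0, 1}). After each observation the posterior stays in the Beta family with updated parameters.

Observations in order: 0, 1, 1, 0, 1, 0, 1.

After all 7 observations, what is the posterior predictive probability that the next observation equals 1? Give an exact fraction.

obs 1: x=0 → posterior Beta(5, 7/3)
obs 2: x=1 → posterior Beta(6, 7/3)
obs 3: x=1 → posterior Beta(7, 7/3)
obs 4: x=0 → posterior Beta(7, 10/3)
obs 5: x=1 → posterior Beta(8, 10/3)
obs 6: x=0 → posterior Beta(8, 13/3)
obs 7: x=1 → posterior Beta(9, 13/3)

27/40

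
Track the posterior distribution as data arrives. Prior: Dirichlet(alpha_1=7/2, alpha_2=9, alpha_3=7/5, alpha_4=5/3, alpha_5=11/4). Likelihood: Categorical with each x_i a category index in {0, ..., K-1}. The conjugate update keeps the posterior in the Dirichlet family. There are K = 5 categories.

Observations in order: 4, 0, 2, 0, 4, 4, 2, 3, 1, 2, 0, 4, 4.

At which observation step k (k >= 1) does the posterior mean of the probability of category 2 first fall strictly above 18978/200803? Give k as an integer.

k = 3

obs 1: x=4 → posterior Dirichlet(7/2, 9, 7/5, 5/3, 15/4)
obs 2: x=0 → posterior Dirichlet(9/2, 9, 7/5, 5/3, 15/4)
obs 3: x=2 → posterior Dirichlet(9/2, 9, 12/5, 5/3, 15/4)
obs 4: x=0 → posterior Dirichlet(11/2, 9, 12/5, 5/3, 15/4)
obs 5: x=4 → posterior Dirichlet(11/2, 9, 12/5, 5/3, 19/4)
obs 6: x=4 → posterior Dirichlet(11/2, 9, 12/5, 5/3, 23/4)
obs 7: x=2 → posterior Dirichlet(11/2, 9, 17/5, 5/3, 23/4)
obs 8: x=3 → posterior Dirichlet(11/2, 9, 17/5, 8/3, 23/4)
obs 9: x=1 → posterior Dirichlet(11/2, 10, 17/5, 8/3, 23/4)
obs 10: x=2 → posterior Dirichlet(11/2, 10, 22/5, 8/3, 23/4)
obs 11: x=0 → posterior Dirichlet(13/2, 10, 22/5, 8/3, 23/4)
obs 12: x=4 → posterior Dirichlet(13/2, 10, 22/5, 8/3, 27/4)
obs 13: x=4 → posterior Dirichlet(13/2, 10, 22/5, 8/3, 31/4)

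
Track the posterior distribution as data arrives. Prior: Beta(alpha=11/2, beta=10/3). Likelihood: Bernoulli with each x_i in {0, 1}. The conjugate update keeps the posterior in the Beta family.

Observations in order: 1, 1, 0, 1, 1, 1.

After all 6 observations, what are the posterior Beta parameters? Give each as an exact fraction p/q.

obs 1: x=1 → posterior Beta(13/2, 10/3)
obs 2: x=1 → posterior Beta(15/2, 10/3)
obs 3: x=0 → posterior Beta(15/2, 13/3)
obs 4: x=1 → posterior Beta(17/2, 13/3)
obs 5: x=1 → posterior Beta(19/2, 13/3)
obs 6: x=1 → posterior Beta(21/2, 13/3)

alpha=21/2, beta=13/3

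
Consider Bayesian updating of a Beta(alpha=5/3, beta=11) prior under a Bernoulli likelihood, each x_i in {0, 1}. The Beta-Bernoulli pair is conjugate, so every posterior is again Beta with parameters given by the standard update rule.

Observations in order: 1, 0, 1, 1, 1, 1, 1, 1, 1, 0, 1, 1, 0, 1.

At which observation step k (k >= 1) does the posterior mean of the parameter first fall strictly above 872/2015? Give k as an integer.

k = 9

obs 1: x=1 → posterior Beta(8/3, 11)
obs 2: x=0 → posterior Beta(8/3, 12)
obs 3: x=1 → posterior Beta(11/3, 12)
obs 4: x=1 → posterior Beta(14/3, 12)
obs 5: x=1 → posterior Beta(17/3, 12)
obs 6: x=1 → posterior Beta(20/3, 12)
obs 7: x=1 → posterior Beta(23/3, 12)
obs 8: x=1 → posterior Beta(26/3, 12)
obs 9: x=1 → posterior Beta(29/3, 12)
obs 10: x=0 → posterior Beta(29/3, 13)
obs 11: x=1 → posterior Beta(32/3, 13)
obs 12: x=1 → posterior Beta(35/3, 13)
obs 13: x=0 → posterior Beta(35/3, 14)
obs 14: x=1 → posterior Beta(38/3, 14)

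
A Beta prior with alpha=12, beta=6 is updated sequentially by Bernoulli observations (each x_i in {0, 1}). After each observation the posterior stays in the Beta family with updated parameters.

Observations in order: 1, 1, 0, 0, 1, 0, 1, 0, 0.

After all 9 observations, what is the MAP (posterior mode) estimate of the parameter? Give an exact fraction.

obs 1: x=1 → posterior Beta(13, 6)
obs 2: x=1 → posterior Beta(14, 6)
obs 3: x=0 → posterior Beta(14, 7)
obs 4: x=0 → posterior Beta(14, 8)
obs 5: x=1 → posterior Beta(15, 8)
obs 6: x=0 → posterior Beta(15, 9)
obs 7: x=1 → posterior Beta(16, 9)
obs 8: x=0 → posterior Beta(16, 10)
obs 9: x=0 → posterior Beta(16, 11)

3/5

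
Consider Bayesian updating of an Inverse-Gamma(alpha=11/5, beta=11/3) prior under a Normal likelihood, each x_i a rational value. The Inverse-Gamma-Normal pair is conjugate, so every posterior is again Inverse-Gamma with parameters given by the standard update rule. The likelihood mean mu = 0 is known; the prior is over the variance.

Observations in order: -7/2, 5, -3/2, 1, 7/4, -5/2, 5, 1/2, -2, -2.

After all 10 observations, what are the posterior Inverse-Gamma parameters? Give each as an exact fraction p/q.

alpha=36/5, beta=4339/96

obs 1: x=-7/2 → posterior Inverse-Gamma(27/10, 235/24)
obs 2: x=5 → posterior Inverse-Gamma(16/5, 535/24)
obs 3: x=-3/2 → posterior Inverse-Gamma(37/10, 281/12)
obs 4: x=1 → posterior Inverse-Gamma(21/5, 287/12)
obs 5: x=7/4 → posterior Inverse-Gamma(47/10, 2443/96)
obs 6: x=-5/2 → posterior Inverse-Gamma(26/5, 2743/96)
obs 7: x=5 → posterior Inverse-Gamma(57/10, 3943/96)
obs 8: x=1/2 → posterior Inverse-Gamma(31/5, 3955/96)
obs 9: x=-2 → posterior Inverse-Gamma(67/10, 4147/96)
obs 10: x=-2 → posterior Inverse-Gamma(36/5, 4339/96)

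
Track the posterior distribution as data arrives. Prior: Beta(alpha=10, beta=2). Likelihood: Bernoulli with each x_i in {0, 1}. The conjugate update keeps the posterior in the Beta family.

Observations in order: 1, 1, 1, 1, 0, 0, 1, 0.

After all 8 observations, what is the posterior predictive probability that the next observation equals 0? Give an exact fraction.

obs 1: x=1 → posterior Beta(11, 2)
obs 2: x=1 → posterior Beta(12, 2)
obs 3: x=1 → posterior Beta(13, 2)
obs 4: x=1 → posterior Beta(14, 2)
obs 5: x=0 → posterior Beta(14, 3)
obs 6: x=0 → posterior Beta(14, 4)
obs 7: x=1 → posterior Beta(15, 4)
obs 8: x=0 → posterior Beta(15, 5)

1/4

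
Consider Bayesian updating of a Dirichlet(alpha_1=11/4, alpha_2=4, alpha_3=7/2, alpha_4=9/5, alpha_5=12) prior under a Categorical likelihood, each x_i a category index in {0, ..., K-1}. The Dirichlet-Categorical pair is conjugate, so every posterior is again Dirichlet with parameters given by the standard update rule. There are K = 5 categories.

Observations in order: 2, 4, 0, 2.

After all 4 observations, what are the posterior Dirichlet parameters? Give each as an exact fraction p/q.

alpha_1=15/4, alpha_2=4, alpha_3=11/2, alpha_4=9/5, alpha_5=13

obs 1: x=2 → posterior Dirichlet(11/4, 4, 9/2, 9/5, 12)
obs 2: x=4 → posterior Dirichlet(11/4, 4, 9/2, 9/5, 13)
obs 3: x=0 → posterior Dirichlet(15/4, 4, 9/2, 9/5, 13)
obs 4: x=2 → posterior Dirichlet(15/4, 4, 11/2, 9/5, 13)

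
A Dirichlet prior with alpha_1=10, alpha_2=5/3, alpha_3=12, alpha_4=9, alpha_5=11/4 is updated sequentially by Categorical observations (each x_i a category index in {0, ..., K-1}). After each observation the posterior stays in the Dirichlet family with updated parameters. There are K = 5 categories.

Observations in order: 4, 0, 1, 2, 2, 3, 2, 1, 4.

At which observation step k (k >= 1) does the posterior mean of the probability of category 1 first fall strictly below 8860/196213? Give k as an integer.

obs 1: x=4 → posterior Dirichlet(10, 5/3, 12, 9, 15/4)
obs 2: x=0 → posterior Dirichlet(11, 5/3, 12, 9, 15/4)
obs 3: x=1 → posterior Dirichlet(11, 8/3, 12, 9, 15/4)
obs 4: x=2 → posterior Dirichlet(11, 8/3, 13, 9, 15/4)
obs 5: x=2 → posterior Dirichlet(11, 8/3, 14, 9, 15/4)
obs 6: x=3 → posterior Dirichlet(11, 8/3, 14, 10, 15/4)
obs 7: x=2 → posterior Dirichlet(11, 8/3, 15, 10, 15/4)
obs 8: x=1 → posterior Dirichlet(11, 11/3, 15, 10, 15/4)
obs 9: x=4 → posterior Dirichlet(11, 11/3, 15, 10, 19/4)

k = 2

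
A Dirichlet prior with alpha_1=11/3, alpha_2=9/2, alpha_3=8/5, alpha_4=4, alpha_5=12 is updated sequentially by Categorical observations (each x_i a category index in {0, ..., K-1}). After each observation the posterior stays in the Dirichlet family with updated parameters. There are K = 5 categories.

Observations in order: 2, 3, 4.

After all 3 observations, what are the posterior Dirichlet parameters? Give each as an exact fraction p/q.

obs 1: x=2 → posterior Dirichlet(11/3, 9/2, 13/5, 4, 12)
obs 2: x=3 → posterior Dirichlet(11/3, 9/2, 13/5, 5, 12)
obs 3: x=4 → posterior Dirichlet(11/3, 9/2, 13/5, 5, 13)

alpha_1=11/3, alpha_2=9/2, alpha_3=13/5, alpha_4=5, alpha_5=13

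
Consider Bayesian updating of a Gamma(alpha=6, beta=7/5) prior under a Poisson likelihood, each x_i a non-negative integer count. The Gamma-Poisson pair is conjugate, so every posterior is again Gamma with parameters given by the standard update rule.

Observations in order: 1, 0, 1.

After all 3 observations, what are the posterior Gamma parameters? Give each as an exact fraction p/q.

alpha=8, beta=22/5

obs 1: x=1 → posterior Gamma(7, 12/5)
obs 2: x=0 → posterior Gamma(7, 17/5)
obs 3: x=1 → posterior Gamma(8, 22/5)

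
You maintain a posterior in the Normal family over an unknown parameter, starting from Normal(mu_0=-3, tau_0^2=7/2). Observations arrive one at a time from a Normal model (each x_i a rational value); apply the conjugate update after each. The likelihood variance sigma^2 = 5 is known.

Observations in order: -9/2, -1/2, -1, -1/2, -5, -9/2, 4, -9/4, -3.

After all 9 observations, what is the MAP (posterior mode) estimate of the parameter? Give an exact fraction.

obs 1: x=-9/2 → posterior Normal(-123/34, 35/17)
obs 2: x=-1/2 → posterior Normal(-65/24, 35/24)
obs 3: x=-1 → posterior Normal(-72/31, 35/31)
obs 4: x=-1/2 → posterior Normal(-151/76, 35/38)
obs 5: x=-5 → posterior Normal(-221/90, 7/9)
obs 6: x=-9/2 → posterior Normal(-71/26, 35/52)
obs 7: x=4 → posterior Normal(-114/59, 35/59)
obs 8: x=-9/4 → posterior Normal(-173/88, 35/66)
obs 9: x=-3 → posterior Normal(-603/292, 35/73)

-603/292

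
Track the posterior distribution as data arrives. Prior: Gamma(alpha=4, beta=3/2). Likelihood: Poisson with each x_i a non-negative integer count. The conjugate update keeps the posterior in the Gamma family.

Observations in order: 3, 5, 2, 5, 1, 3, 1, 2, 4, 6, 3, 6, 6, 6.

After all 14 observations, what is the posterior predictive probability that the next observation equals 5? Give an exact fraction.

obs 1: x=3 → posterior Gamma(7, 5/2)
obs 2: x=5 → posterior Gamma(12, 7/2)
obs 3: x=2 → posterior Gamma(14, 9/2)
obs 4: x=5 → posterior Gamma(19, 11/2)
obs 5: x=1 → posterior Gamma(20, 13/2)
obs 6: x=3 → posterior Gamma(23, 15/2)
obs 7: x=1 → posterior Gamma(24, 17/2)
obs 8: x=2 → posterior Gamma(26, 19/2)
obs 9: x=4 → posterior Gamma(30, 21/2)
obs 10: x=6 → posterior Gamma(36, 23/2)
obs 11: x=3 → posterior Gamma(39, 25/2)
obs 12: x=6 → posterior Gamma(45, 27/2)
obs 13: x=6 → posterior Gamma(51, 29/2)
obs 14: x=6 → posterior Gamma(57, 31/2)

645802872458090841162796031062222261101328958158781226672506259000697730789789220731157134048/4685360562652222657138734768582767033819670799195643710245853288330094725745481019881062390763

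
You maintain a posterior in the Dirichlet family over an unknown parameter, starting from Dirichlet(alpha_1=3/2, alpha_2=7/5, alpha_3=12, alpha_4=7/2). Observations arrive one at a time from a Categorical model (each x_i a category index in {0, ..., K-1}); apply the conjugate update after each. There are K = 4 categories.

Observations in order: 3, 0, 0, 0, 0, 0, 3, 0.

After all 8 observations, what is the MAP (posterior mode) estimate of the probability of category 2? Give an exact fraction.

55/112

obs 1: x=3 → posterior Dirichlet(3/2, 7/5, 12, 9/2)
obs 2: x=0 → posterior Dirichlet(5/2, 7/5, 12, 9/2)
obs 3: x=0 → posterior Dirichlet(7/2, 7/5, 12, 9/2)
obs 4: x=0 → posterior Dirichlet(9/2, 7/5, 12, 9/2)
obs 5: x=0 → posterior Dirichlet(11/2, 7/5, 12, 9/2)
obs 6: x=0 → posterior Dirichlet(13/2, 7/5, 12, 9/2)
obs 7: x=3 → posterior Dirichlet(13/2, 7/5, 12, 11/2)
obs 8: x=0 → posterior Dirichlet(15/2, 7/5, 12, 11/2)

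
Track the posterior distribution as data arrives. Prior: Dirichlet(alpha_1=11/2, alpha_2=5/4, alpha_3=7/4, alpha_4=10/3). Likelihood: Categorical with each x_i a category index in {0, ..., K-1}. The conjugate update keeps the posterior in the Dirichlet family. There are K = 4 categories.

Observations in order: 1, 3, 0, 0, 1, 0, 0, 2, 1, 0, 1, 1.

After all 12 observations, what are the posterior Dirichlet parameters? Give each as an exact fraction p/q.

alpha_1=21/2, alpha_2=25/4, alpha_3=11/4, alpha_4=13/3

obs 1: x=1 → posterior Dirichlet(11/2, 9/4, 7/4, 10/3)
obs 2: x=3 → posterior Dirichlet(11/2, 9/4, 7/4, 13/3)
obs 3: x=0 → posterior Dirichlet(13/2, 9/4, 7/4, 13/3)
obs 4: x=0 → posterior Dirichlet(15/2, 9/4, 7/4, 13/3)
obs 5: x=1 → posterior Dirichlet(15/2, 13/4, 7/4, 13/3)
obs 6: x=0 → posterior Dirichlet(17/2, 13/4, 7/4, 13/3)
obs 7: x=0 → posterior Dirichlet(19/2, 13/4, 7/4, 13/3)
obs 8: x=2 → posterior Dirichlet(19/2, 13/4, 11/4, 13/3)
obs 9: x=1 → posterior Dirichlet(19/2, 17/4, 11/4, 13/3)
obs 10: x=0 → posterior Dirichlet(21/2, 17/4, 11/4, 13/3)
obs 11: x=1 → posterior Dirichlet(21/2, 21/4, 11/4, 13/3)
obs 12: x=1 → posterior Dirichlet(21/2, 25/4, 11/4, 13/3)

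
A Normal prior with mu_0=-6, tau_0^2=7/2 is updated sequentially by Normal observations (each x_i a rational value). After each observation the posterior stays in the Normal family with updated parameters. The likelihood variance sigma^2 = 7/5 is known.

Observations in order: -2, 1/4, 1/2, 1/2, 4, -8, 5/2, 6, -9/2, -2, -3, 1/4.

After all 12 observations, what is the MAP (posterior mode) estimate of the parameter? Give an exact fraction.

obs 1: x=-2 → posterior Normal(-22/7, 1)
obs 2: x=1/4 → posterior Normal(-83/48, 7/12)
obs 3: x=1/2 → posterior Normal(-73/68, 7/17)
obs 4: x=1/2 → posterior Normal(-63/88, 7/22)
obs 5: x=4 → posterior Normal(17/108, 7/27)
obs 6: x=-8 → posterior Normal(-143/128, 7/32)
obs 7: x=5/2 → posterior Normal(-93/148, 7/37)
obs 8: x=6 → posterior Normal(9/56, 1/6)
obs 9: x=-9/2 → posterior Normal(-63/188, 7/47)
obs 10: x=-2 → posterior Normal(-103/208, 7/52)
obs 11: x=-3 → posterior Normal(-163/228, 7/57)
obs 12: x=1/4 → posterior Normal(-79/124, 7/62)

-79/124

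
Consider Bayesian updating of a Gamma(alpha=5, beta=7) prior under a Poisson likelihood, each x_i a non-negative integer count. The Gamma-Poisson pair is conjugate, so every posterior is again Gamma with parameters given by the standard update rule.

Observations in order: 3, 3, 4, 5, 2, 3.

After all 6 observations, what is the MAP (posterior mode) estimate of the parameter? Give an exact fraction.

24/13

obs 1: x=3 → posterior Gamma(8, 8)
obs 2: x=3 → posterior Gamma(11, 9)
obs 3: x=4 → posterior Gamma(15, 10)
obs 4: x=5 → posterior Gamma(20, 11)
obs 5: x=2 → posterior Gamma(22, 12)
obs 6: x=3 → posterior Gamma(25, 13)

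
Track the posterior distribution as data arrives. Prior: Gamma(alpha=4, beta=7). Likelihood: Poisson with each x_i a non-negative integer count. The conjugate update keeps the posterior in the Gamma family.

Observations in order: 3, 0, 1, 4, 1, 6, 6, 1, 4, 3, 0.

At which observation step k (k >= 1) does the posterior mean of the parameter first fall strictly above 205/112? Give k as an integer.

k = 9

obs 1: x=3 → posterior Gamma(7, 8)
obs 2: x=0 → posterior Gamma(7, 9)
obs 3: x=1 → posterior Gamma(8, 10)
obs 4: x=4 → posterior Gamma(12, 11)
obs 5: x=1 → posterior Gamma(13, 12)
obs 6: x=6 → posterior Gamma(19, 13)
obs 7: x=6 → posterior Gamma(25, 14)
obs 8: x=1 → posterior Gamma(26, 15)
obs 9: x=4 → posterior Gamma(30, 16)
obs 10: x=3 → posterior Gamma(33, 17)
obs 11: x=0 → posterior Gamma(33, 18)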